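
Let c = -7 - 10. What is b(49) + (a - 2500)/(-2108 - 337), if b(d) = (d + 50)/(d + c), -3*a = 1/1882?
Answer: 909161281/220871520 ≈ 4.1162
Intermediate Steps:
c = -17
a = -1/5646 (a = -1/3/1882 = -1/3*1/1882 = -1/5646 ≈ -0.00017712)
b(d) = (50 + d)/(-17 + d) (b(d) = (d + 50)/(d - 17) = (50 + d)/(-17 + d))
b(49) + (a - 2500)/(-2108 - 337) = (50 + 49)/(-17 + 49) + (-1/5646 - 2500)/(-2108 - 337) = 99/32 - 14115001/5646/(-2445) = (1/32)*99 - 14115001/5646*(-1/2445) = 99/32 + 14115001/13804470 = 909161281/220871520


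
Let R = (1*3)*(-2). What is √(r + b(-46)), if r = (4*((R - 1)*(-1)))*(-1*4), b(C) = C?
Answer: I*√158 ≈ 12.57*I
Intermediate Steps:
R = -6 (R = 3*(-2) = -6)
r = -112 (r = (4*((-6 - 1)*(-1)))*(-1*4) = (4*(-7*(-1)))*(-4) = (4*7)*(-4) = 28*(-4) = -112)
√(r + b(-46)) = √(-112 - 46) = √(-158) = I*√158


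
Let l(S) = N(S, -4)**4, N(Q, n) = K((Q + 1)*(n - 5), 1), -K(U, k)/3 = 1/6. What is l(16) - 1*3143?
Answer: -50287/16 ≈ -3142.9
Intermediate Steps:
K(U, k) = -1/2 (K(U, k) = -3/6 = -3*1/6 = -1/2)
N(Q, n) = -1/2
l(S) = 1/16 (l(S) = (-1/2)**4 = 1/16)
l(16) - 1*3143 = 1/16 - 1*3143 = 1/16 - 3143 = -50287/16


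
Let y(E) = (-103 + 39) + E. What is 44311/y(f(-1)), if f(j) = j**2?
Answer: -44311/63 ≈ -703.35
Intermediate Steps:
y(E) = -64 + E
44311/y(f(-1)) = 44311/(-64 + (-1)**2) = 44311/(-64 + 1) = 44311/(-63) = 44311*(-1/63) = -44311/63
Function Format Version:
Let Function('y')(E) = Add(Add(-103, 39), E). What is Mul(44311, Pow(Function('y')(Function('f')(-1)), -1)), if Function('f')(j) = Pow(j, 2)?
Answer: Rational(-44311, 63) ≈ -703.35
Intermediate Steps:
Function('y')(E) = Add(-64, E)
Mul(44311, Pow(Function('y')(Function('f')(-1)), -1)) = Mul(44311, Pow(Add(-64, Pow(-1, 2)), -1)) = Mul(44311, Pow(Add(-64, 1), -1)) = Mul(44311, Pow(-63, -1)) = Mul(44311, Rational(-1, 63)) = Rational(-44311, 63)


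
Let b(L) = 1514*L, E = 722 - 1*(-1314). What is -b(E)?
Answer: -3082504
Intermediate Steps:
E = 2036 (E = 722 + 1314 = 2036)
-b(E) = -1514*2036 = -1*3082504 = -3082504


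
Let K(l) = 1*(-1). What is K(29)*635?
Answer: -635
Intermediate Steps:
K(l) = -1
K(29)*635 = -1*635 = -635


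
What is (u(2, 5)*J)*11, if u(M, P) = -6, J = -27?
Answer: 1782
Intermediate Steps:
(u(2, 5)*J)*11 = -6*(-27)*11 = 162*11 = 1782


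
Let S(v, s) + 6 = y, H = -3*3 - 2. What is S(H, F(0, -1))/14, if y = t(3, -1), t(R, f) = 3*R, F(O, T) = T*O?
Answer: 3/14 ≈ 0.21429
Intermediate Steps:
F(O, T) = O*T
H = -11 (H = -9 - 2 = -11)
y = 9 (y = 3*3 = 9)
S(v, s) = 3 (S(v, s) = -6 + 9 = 3)
S(H, F(0, -1))/14 = 3/14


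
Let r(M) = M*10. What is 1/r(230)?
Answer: 1/2300 ≈ 0.00043478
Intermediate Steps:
r(M) = 10*M
1/r(230) = 1/(10*230) = 1/2300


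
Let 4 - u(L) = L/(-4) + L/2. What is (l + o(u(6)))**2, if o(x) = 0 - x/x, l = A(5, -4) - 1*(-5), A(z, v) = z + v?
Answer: 25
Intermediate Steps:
A(z, v) = v + z
u(L) = 4 - L/4 (u(L) = 4 - (L/(-4) + L/2) = 4 - (L*(-1/4) + L*(1/2)) = 4 - (-L/4 + L/2) = 4 - L/4)
l = 6 (l = (-4 + 5) - 1*(-5) = 1 + 5 = 6)
o(x) = -1 (o(x) = 0 - 1*1 = 0 - 1 = -1)
(l + o(u(6)))**2 = (6 - 1)**2 = 5**2 = 25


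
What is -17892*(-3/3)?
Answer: 17892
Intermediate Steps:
-17892*(-3/3) = -17892*(-3*⅓) = -17892*(-1) = -1491*(-12) = 17892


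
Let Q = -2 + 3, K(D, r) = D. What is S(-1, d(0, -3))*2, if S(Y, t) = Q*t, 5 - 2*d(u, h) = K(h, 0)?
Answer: 8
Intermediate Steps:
d(u, h) = 5/2 - h/2
Q = 1
S(Y, t) = t (S(Y, t) = 1*t = t)
S(-1, d(0, -3))*2 = (5/2 - ½*(-3))*2 = (5/2 + 3/2)*2 = 4*2 = 8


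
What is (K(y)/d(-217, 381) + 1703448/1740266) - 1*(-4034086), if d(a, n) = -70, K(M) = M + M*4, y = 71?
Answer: 49142629092825/12181862 ≈ 4.0341e+6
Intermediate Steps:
K(M) = 5*M (K(M) = M + 4*M = 5*M)
(K(y)/d(-217, 381) + 1703448/1740266) - 1*(-4034086) = ((5*71)/(-70) + 1703448/1740266) - 1*(-4034086) = (355*(-1/70) + 1703448*(1/1740266)) + 4034086 = (-71/14 + 851724/870133) + 4034086 = -49855307/12181862 + 4034086 = 49142629092825/12181862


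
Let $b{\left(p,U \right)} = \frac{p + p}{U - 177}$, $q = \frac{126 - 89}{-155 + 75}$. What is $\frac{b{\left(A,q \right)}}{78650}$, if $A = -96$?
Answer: $\frac{1536}{111659405} \approx 1.3756 \cdot 10^{-5}$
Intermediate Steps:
$q = - \frac{37}{80}$ ($q = \frac{37}{-80} = 37 \left(- \frac{1}{80}\right) = - \frac{37}{80} \approx -0.4625$)
$b{\left(p,U \right)} = \frac{2 p}{-177 + U}$
$\frac{b{\left(A,q \right)}}{78650} = \frac{2 \left(-96\right) \frac{1}{-177 - \frac{37}{80}}}{78650} = 2 \left(-96\right) \frac{1}{- \frac{14197}{80}} \cdot \frac{1}{78650} = 2 \left(-96\right) \left(- \frac{80}{14197}\right) \frac{1}{78650} = \frac{15360}{14197} \cdot \frac{1}{78650} = \frac{1536}{111659405}$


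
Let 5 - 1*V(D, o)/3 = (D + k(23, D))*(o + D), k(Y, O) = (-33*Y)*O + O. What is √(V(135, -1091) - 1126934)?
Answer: I*√294222179 ≈ 17153.0*I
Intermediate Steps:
k(Y, O) = O - 33*O*Y (k(Y, O) = -33*O*Y + O = O - 33*O*Y)
V(D, o) = 15 + 2271*D*(D + o) (V(D, o) = 15 - 3*(D + D*(1 - 33*23))*(o + D) = 15 - 3*(D + D*(1 - 759))*(D + o) = 15 - 3*(D + D*(-758))*(D + o) = 15 - 3*(D - 758*D)*(D + o) = 15 - 3*(-757*D)*(D + o) = 15 - (-2271)*D*(D + o) = 15 + 2271*D*(D + o))
√(V(135, -1091) - 1126934) = √((15 + 2271*135² + 2271*135*(-1091)) - 1126934) = √((15 + 2271*18225 - 334484235) - 1126934) = √((15 + 41388975 - 334484235) - 1126934) = √(-293095245 - 1126934) = √(-294222179) = I*√294222179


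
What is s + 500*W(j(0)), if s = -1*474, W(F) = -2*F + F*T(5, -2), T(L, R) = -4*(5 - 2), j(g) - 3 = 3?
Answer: -42474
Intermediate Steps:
j(g) = 6 (j(g) = 3 + 3 = 6)
T(L, R) = -12 (T(L, R) = -4*3 = -12)
W(F) = -14*F (W(F) = -2*F + F*(-12) = -2*F - 12*F = -14*F)
s = -474
s + 500*W(j(0)) = -474 + 500*(-14*6) = -474 + 500*(-84) = -474 - 42000 = -42474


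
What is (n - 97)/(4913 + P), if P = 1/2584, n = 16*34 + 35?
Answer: 1245488/12695193 ≈ 0.098107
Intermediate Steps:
n = 579 (n = 544 + 35 = 579)
P = 1/2584 ≈ 0.00038700
(n - 97)/(4913 + P) = (579 - 97)/(4913 + 1/2584) = 482/(12695193/2584) = 482*(2584/12695193) = 1245488/12695193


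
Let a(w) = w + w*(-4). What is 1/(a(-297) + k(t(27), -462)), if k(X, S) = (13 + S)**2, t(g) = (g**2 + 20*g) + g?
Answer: 1/202492 ≈ 4.9385e-6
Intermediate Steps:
t(g) = g**2 + 21*g
a(w) = -3*w (a(w) = w - 4*w = -3*w)
1/(a(-297) + k(t(27), -462)) = 1/(-3*(-297) + (13 - 462)**2) = 1/(891 + (-449)**2) = 1/(891 + 201601) = 1/202492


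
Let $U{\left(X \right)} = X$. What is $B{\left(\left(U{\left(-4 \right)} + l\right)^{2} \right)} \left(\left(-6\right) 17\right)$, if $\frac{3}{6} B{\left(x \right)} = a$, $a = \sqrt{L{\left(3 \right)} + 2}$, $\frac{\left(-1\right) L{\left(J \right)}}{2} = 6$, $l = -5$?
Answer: $- 204 i \sqrt{10} \approx - 645.1 i$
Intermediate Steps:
$L{\left(J \right)} = -12$ ($L{\left(J \right)} = \left(-2\right) 6 = -12$)
$a = i \sqrt{10}$ ($a = \sqrt{-12 + 2} = \sqrt{-10} = i \sqrt{10} \approx 3.1623 i$)
$B{\left(x \right)} = 2 i \sqrt{10}$
$B{\left(\left(U{\left(-4 \right)} + l\right)^{2} \right)} \left(\left(-6\right) 17\right) = 2 i \sqrt{10} \left(\left(-6\right) 17\right) = 2 i \sqrt{10} \left(-102\right) = - 204 i \sqrt{10}$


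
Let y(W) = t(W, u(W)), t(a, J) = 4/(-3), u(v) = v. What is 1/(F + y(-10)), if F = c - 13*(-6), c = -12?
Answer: 3/194 ≈ 0.015464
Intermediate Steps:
t(a, J) = -4/3 (t(a, J) = 4*(-1/3) = -4/3)
y(W) = -4/3
F = 66 (F = -12 - 13*(-6) = -12 + 78 = 66)
1/(F + y(-10)) = 1/(66 - 4/3) = 1/(194/3) = 3/194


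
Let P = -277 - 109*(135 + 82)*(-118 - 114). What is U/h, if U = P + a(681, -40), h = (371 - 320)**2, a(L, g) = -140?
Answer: 5487079/2601 ≈ 2109.6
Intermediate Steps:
P = 5487219 (P = -277 - 23653*(-232) = -277 - 109*(-50344) = -277 + 5487496 = 5487219)
h = 2601 (h = 51**2 = 2601)
U = 5487079 (U = 5487219 - 140 = 5487079)
U/h = 5487079/2601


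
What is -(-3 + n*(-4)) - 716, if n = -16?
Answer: -777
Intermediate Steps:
-(-3 + n*(-4)) - 716 = -(-3 - 16*(-4)) - 716 = -(-3 + 64) - 716 = -1*61 - 716 = -61 - 716 = -777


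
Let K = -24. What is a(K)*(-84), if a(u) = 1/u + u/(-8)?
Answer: -497/2 ≈ -248.50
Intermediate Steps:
a(u) = 1/u - u/8 (a(u) = 1/u + u*(-⅛) = 1/u - u/8)
a(K)*(-84) = (1/(-24) - ⅛*(-24))*(-84) = (-1/24 + 3)*(-84) = (71/24)*(-84) = -497/2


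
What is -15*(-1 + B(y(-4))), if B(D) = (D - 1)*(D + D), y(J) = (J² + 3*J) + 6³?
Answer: -1445385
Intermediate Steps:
y(J) = 216 + J² + 3*J (y(J) = (J² + 3*J) + 216 = 216 + J² + 3*J)
B(D) = 2*D*(-1 + D) (B(D) = (-1 + D)*(2*D) = 2*D*(-1 + D))
-15*(-1 + B(y(-4))) = -15*(-1 + 2*(216 + (-4)² + 3*(-4))*(-1 + (216 + (-4)² + 3*(-4)))) = -15*(-1 + 2*(216 + 16 - 12)*(-1 + (216 + 16 - 12))) = -15*(-1 + 2*220*(-1 + 220)) = -15*(-1 + 2*220*219) = -15*(-1 + 96360) = -15*96359 = -1445385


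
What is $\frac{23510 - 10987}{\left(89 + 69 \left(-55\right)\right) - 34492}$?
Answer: $- \frac{12523}{38198} \approx -0.32784$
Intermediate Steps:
$\frac{23510 - 10987}{\left(89 + 69 \left(-55\right)\right) - 34492} = \frac{12523}{\left(89 - 3795\right) - 34492} = \frac{12523}{-3706 - 34492} = \frac{12523}{-38198} = 12523 \left(- \frac{1}{38198}\right) = - \frac{12523}{38198}$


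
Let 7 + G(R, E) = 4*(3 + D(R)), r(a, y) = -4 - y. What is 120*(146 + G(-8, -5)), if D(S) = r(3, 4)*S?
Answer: 48840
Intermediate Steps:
D(S) = -8*S (D(S) = (-4 - 1*4)*S = (-4 - 4)*S = -8*S)
G(R, E) = 5 - 32*R (G(R, E) = -7 + 4*(3 - 8*R) = -7 + (12 - 32*R) = 5 - 32*R)
120*(146 + G(-8, -5)) = 120*(146 + (5 - 32*(-8))) = 120*(146 + (5 + 256)) = 120*(146 + 261) = 120*407 = 48840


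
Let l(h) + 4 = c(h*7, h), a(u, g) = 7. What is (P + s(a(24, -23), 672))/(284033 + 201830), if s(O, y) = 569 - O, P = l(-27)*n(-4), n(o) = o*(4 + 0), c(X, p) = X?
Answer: 3650/485863 ≈ 0.0075124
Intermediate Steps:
l(h) = -4 + 7*h (l(h) = -4 + h*7 = -4 + 7*h)
n(o) = 4*o (n(o) = o*4 = 4*o)
P = 3088 (P = (-4 + 7*(-27))*(4*(-4)) = (-4 - 189)*(-16) = -193*(-16) = 3088)
(P + s(a(24, -23), 672))/(284033 + 201830) = (3088 + (569 - 1*7))/(284033 + 201830) = (3088 + (569 - 7))/485863 = (3088 + 562)*(1/485863) = 3650*(1/485863) = 3650/485863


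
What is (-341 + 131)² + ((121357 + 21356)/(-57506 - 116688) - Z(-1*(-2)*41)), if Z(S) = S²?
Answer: 6510532231/174194 ≈ 37375.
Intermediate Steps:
(-341 + 131)² + ((121357 + 21356)/(-57506 - 116688) - Z(-1*(-2)*41)) = (-341 + 131)² + ((121357 + 21356)/(-57506 - 116688) - (-1*(-2)*41)²) = (-210)² + (142713/(-174194) - (2*41)²) = 44100 + (142713*(-1/174194) - 1*82²) = 44100 + (-142713/174194 - 1*6724) = 44100 + (-142713/174194 - 6724) = 44100 - 1171423169/174194 = 6510532231/174194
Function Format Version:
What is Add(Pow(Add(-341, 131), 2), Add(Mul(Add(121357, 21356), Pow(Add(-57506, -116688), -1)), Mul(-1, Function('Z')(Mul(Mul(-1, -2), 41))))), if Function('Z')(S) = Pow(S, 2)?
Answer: Rational(6510532231, 174194) ≈ 37375.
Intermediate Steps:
Add(Pow(Add(-341, 131), 2), Add(Mul(Add(121357, 21356), Pow(Add(-57506, -116688), -1)), Mul(-1, Function('Z')(Mul(Mul(-1, -2), 41))))) = Add(Pow(Add(-341, 131), 2), Add(Mul(Add(121357, 21356), Pow(Add(-57506, -116688), -1)), Mul(-1, Pow(Mul(Mul(-1, -2), 41), 2)))) = Add(Pow(-210, 2), Add(Mul(142713, Pow(-174194, -1)), Mul(-1, Pow(Mul(2, 41), 2)))) = Add(44100, Add(Mul(142713, Rational(-1, 174194)), Mul(-1, Pow(82, 2)))) = Add(44100, Add(Rational(-142713, 174194), Mul(-1, 6724))) = Add(44100, Add(Rational(-142713, 174194), -6724)) = Add(44100, Rational(-1171423169, 174194)) = Rational(6510532231, 174194)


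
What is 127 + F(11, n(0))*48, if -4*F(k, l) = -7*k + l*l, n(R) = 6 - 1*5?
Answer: 1039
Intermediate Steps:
n(R) = 1 (n(R) = 6 - 5 = 1)
F(k, l) = -l**2/4 + 7*k/4 (F(k, l) = -(-7*k + l*l)/4 = -(-7*k + l**2)/4 = -(l**2 - 7*k)/4 = -l**2/4 + 7*k/4)
127 + F(11, n(0))*48 = 127 + (-1/4*1**2 + (7/4)*11)*48 = 127 + (-1/4*1 + 77/4)*48 = 127 + (-1/4 + 77/4)*48 = 127 + 19*48 = 127 + 912 = 1039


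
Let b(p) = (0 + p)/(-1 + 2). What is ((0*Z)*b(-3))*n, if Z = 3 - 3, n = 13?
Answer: 0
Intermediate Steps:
Z = 0
b(p) = p (b(p) = p/1 = p*1 = p)
((0*Z)*b(-3))*n = ((0*0)*(-3))*13 = (0*(-3))*13 = 0*13 = 0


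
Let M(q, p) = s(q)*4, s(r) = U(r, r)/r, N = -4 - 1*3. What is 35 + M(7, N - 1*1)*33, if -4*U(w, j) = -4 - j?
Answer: 608/7 ≈ 86.857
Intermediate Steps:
U(w, j) = 1 + j/4 (U(w, j) = -(-4 - j)/4 = 1 + j/4)
N = -7 (N = -4 - 3 = -7)
s(r) = (1 + r/4)/r
M(q, p) = (4 + q)/q (M(q, p) = ((4 + q)/(4*q))*4 = (4 + q)/q)
35 + M(7, N - 1*1)*33 = 35 + ((4 + 7)/7)*33 = 35 + ((⅐)*11)*33 = 35 + (11/7)*33 = 35 + 363/7 = 608/7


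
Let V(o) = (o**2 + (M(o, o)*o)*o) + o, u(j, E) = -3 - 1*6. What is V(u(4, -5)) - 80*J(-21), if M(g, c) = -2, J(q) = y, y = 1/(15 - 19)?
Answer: -70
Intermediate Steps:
y = -1/4 (y = 1/(-4) = -1/4 ≈ -0.25000)
J(q) = -1/4
u(j, E) = -9 (u(j, E) = -3 - 6 = -9)
V(o) = o - o**2 (V(o) = (o**2 + (-2*o)*o) + o = (o**2 - 2*o**2) + o = -o**2 + o = o - o**2)
V(u(4, -5)) - 80*J(-21) = -9*(1 - 1*(-9)) - 80*(-1/4) = -9*(1 + 9) + 20 = -9*10 + 20 = -90 + 20 = -70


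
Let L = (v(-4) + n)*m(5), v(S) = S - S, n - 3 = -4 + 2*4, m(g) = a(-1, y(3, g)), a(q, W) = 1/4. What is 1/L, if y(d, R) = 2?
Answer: 4/7 ≈ 0.57143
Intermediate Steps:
a(q, W) = ¼
m(g) = ¼
n = 7 (n = 3 + (-4 + 2*4) = 3 + (-4 + 8) = 3 + 4 = 7)
v(S) = 0
L = 7/4 (L = (0 + 7)*(¼) = 7*(¼) = 7/4 ≈ 1.7500)
1/L = 1/(7/4) = 4/7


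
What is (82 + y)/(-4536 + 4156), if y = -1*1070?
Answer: 13/5 ≈ 2.6000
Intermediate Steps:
y = -1070
(82 + y)/(-4536 + 4156) = (82 - 1070)/(-4536 + 4156) = -988/(-380) = -988*(-1/380) = 13/5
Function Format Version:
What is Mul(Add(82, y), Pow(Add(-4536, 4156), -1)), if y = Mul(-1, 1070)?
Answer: Rational(13, 5) ≈ 2.6000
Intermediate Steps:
y = -1070
Mul(Add(82, y), Pow(Add(-4536, 4156), -1)) = Mul(Add(82, -1070), Pow(Add(-4536, 4156), -1)) = Mul(-988, Pow(-380, -1)) = Mul(-988, Rational(-1, 380)) = Rational(13, 5)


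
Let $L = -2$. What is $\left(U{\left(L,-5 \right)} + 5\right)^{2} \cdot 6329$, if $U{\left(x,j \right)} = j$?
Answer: $0$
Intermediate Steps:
$\left(U{\left(L,-5 \right)} + 5\right)^{2} \cdot 6329 = \left(-5 + 5\right)^{2} \cdot 6329 = 0^{2} \cdot 6329 = 0 \cdot 6329 = 0$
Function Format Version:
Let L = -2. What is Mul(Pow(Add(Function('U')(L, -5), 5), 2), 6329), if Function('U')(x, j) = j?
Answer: 0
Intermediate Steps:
Mul(Pow(Add(Function('U')(L, -5), 5), 2), 6329) = Mul(Pow(Add(-5, 5), 2), 6329) = Mul(Pow(0, 2), 6329) = Mul(0, 6329) = 0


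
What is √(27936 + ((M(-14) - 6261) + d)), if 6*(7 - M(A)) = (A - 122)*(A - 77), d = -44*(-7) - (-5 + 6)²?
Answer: √179337/3 ≈ 141.16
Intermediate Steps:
d = 307 (d = 308 - 1*1² = 308 - 1*1 = 308 - 1 = 307)
M(A) = 7 - (-122 + A)*(-77 + A)/6 (M(A) = 7 - (A - 122)*(A - 77)/6 = 7 - (-122 + A)*(-77 + A)/6)
√(27936 + ((M(-14) - 6261) + d)) = √(27936 + (((-4676/3 - ⅙*(-14)² + (199/6)*(-14)) - 6261) + 307)) = √(27936 + (((-4676/3 - ⅙*196 - 1393/3) - 6261) + 307)) = √(27936 + (((-4676/3 - 98/3 - 1393/3) - 6261) + 307)) = √(27936 + ((-6167/3 - 6261) + 307)) = √(27936 + (-24950/3 + 307)) = √(27936 - 24029/3) = √(59779/3) = √179337/3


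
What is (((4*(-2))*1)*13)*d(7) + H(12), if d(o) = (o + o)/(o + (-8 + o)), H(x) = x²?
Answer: -296/3 ≈ -98.667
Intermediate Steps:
d(o) = 2*o/(-8 + 2*o) (d(o) = (2*o)/(-8 + 2*o) = 2*o/(-8 + 2*o))
(((4*(-2))*1)*13)*d(7) + H(12) = (((4*(-2))*1)*13)*(7/(-4 + 7)) + 12² = (-8*1*13)*(7/3) + 144 = (-8*13)*(7*(⅓)) + 144 = -104*7/3 + 144 = -728/3 + 144 = -296/3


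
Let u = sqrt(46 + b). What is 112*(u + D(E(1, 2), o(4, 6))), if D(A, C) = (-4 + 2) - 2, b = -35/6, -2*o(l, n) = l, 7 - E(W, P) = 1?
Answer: -448 + 56*sqrt(1446)/3 ≈ 261.82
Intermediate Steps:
E(W, P) = 6 (E(W, P) = 7 - 1*1 = 7 - 1 = 6)
o(l, n) = -l/2
b = -35/6 (b = -35*1/6 = -35/6 ≈ -5.8333)
u = sqrt(1446)/6 (u = sqrt(46 - 35/6) = sqrt(241/6) = sqrt(1446)/6 ≈ 6.3377)
D(A, C) = -4 (D(A, C) = -2 - 2 = -4)
112*(u + D(E(1, 2), o(4, 6))) = 112*(sqrt(1446)/6 - 4) = 112*(-4 + sqrt(1446)/6) = -448 + 56*sqrt(1446)/3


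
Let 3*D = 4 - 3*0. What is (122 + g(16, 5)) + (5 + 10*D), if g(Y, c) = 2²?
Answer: 433/3 ≈ 144.33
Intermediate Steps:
g(Y, c) = 4
D = 4/3 (D = (4 - 3*0)/3 = (4 + 0)/3 = (⅓)*4 = 4/3 ≈ 1.3333)
(122 + g(16, 5)) + (5 + 10*D) = (122 + 4) + (5 + 10*(4/3)) = 126 + (5 + 40/3) = 126 + 55/3 = 433/3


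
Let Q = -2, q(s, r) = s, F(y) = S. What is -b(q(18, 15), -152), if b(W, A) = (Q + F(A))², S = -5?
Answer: -49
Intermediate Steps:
F(y) = -5
b(W, A) = 49 (b(W, A) = (-2 - 5)² = (-7)² = 49)
-b(q(18, 15), -152) = -1*49 = -49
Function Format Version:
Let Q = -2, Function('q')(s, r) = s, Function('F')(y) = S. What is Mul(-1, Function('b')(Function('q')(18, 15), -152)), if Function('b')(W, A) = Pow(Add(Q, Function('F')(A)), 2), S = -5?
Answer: -49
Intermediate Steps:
Function('F')(y) = -5
Function('b')(W, A) = 49 (Function('b')(W, A) = Pow(Add(-2, -5), 2) = Pow(-7, 2) = 49)
Mul(-1, Function('b')(Function('q')(18, 15), -152)) = Mul(-1, 49) = -49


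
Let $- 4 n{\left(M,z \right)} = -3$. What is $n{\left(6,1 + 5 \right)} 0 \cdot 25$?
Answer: $0$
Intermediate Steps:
$n{\left(M,z \right)} = \frac{3}{4}$ ($n{\left(M,z \right)} = \left(- \frac{1}{4}\right) \left(-3\right) = \frac{3}{4}$)
$n{\left(6,1 + 5 \right)} 0 \cdot 25 = \frac{3}{4} \cdot 0 \cdot 25 = 0 \cdot 25 = 0$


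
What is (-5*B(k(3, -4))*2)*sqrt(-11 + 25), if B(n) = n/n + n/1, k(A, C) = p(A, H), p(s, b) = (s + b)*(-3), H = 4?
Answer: 200*sqrt(14) ≈ 748.33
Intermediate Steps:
p(s, b) = -3*b - 3*s (p(s, b) = (b + s)*(-3) = -3*b - 3*s)
k(A, C) = -12 - 3*A (k(A, C) = -3*4 - 3*A = -12 - 3*A)
B(n) = 1 + n (B(n) = 1 + n*1 = 1 + n)
(-5*B(k(3, -4))*2)*sqrt(-11 + 25) = (-5*(1 + (-12 - 3*3))*2)*sqrt(-11 + 25) = (-5*(1 + (-12 - 9))*2)*sqrt(14) = (-5*(1 - 21)*2)*sqrt(14) = (-5*(-20)*2)*sqrt(14) = (100*2)*sqrt(14) = 200*sqrt(14)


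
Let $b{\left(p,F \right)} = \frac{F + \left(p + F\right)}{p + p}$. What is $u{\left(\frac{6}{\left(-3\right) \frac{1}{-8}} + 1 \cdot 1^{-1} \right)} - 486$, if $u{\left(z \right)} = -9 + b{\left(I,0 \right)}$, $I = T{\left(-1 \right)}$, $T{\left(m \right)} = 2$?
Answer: $- \frac{989}{2} \approx -494.5$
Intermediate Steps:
$I = 2$
$b{\left(p,F \right)} = \frac{p + 2 F}{2 p}$ ($b{\left(p,F \right)} = \frac{F + \left(F + p\right)}{2 p} = \left(p + 2 F\right) \frac{1}{2 p} = \frac{p + 2 F}{2 p}$)
$u{\left(z \right)} = - \frac{17}{2}$ ($u{\left(z \right)} = -9 + \frac{0 + \frac{1}{2} \cdot 2}{2} = -9 + \frac{0 + 1}{2} = -9 + \frac{1}{2} \cdot 1 = -9 + \frac{1}{2} = - \frac{17}{2}$)
$u{\left(\frac{6}{\left(-3\right) \frac{1}{-8}} + 1 \cdot 1^{-1} \right)} - 486 = - \frac{17}{2} - 486 = - \frac{989}{2}$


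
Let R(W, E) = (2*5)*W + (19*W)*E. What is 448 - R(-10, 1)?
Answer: 738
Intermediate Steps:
R(W, E) = 10*W + 19*E*W
448 - R(-10, 1) = 448 - (-10)*(10 + 19*1) = 448 - (-10)*(10 + 19) = 448 - (-10)*29 = 448 - 1*(-290) = 448 + 290 = 738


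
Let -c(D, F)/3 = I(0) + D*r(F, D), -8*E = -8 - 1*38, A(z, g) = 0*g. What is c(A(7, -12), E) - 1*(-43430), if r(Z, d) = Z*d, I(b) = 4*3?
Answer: 43394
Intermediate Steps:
I(b) = 12
A(z, g) = 0
E = 23/4 (E = -(-8 - 1*38)/8 = -(-8 - 38)/8 = -⅛*(-46) = 23/4 ≈ 5.7500)
c(D, F) = -36 - 3*F*D² (c(D, F) = -3*(12 + D*(F*D)) = -3*(12 + D*(D*F)) = -3*(12 + F*D²) = -36 - 3*F*D²)
c(A(7, -12), E) - 1*(-43430) = (-36 - 3*23/4*0²) - 1*(-43430) = (-36 - 3*23/4*0) + 43430 = (-36 + 0) + 43430 = -36 + 43430 = 43394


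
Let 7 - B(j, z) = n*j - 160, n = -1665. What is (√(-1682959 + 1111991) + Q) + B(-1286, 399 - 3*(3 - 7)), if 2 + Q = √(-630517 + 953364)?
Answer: -2141025 + √322847 + 2*I*√142742 ≈ -2.1405e+6 + 755.62*I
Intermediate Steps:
Q = -2 + √322847 (Q = -2 + √(-630517 + 953364) = -2 + √322847 ≈ 566.20)
B(j, z) = 167 + 1665*j (B(j, z) = 7 - (-1665*j - 160) = 7 - (-160 - 1665*j) = 7 + (160 + 1665*j) = 167 + 1665*j)
(√(-1682959 + 1111991) + Q) + B(-1286, 399 - 3*(3 - 7)) = (√(-1682959 + 1111991) + (-2 + √322847)) + (167 + 1665*(-1286)) = (√(-570968) + (-2 + √322847)) + (167 - 2141190) = (2*I*√142742 + (-2 + √322847)) - 2141023 = (-2 + √322847 + 2*I*√142742) - 2141023 = -2141025 + √322847 + 2*I*√142742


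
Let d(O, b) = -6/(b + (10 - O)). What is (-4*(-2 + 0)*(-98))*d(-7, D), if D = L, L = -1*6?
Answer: 4704/11 ≈ 427.64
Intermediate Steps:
L = -6
D = -6
d(O, b) = -6/(10 + b - O)
(-4*(-2 + 0)*(-98))*d(-7, D) = (-4*(-2 + 0)*(-98))*(-6/(10 - 6 - 1*(-7))) = (-4*(-2)*(-98))*(-6/(10 - 6 + 7)) = (8*(-98))*(-6/11) = -(-4704)/11 = -784*(-6/11) = 4704/11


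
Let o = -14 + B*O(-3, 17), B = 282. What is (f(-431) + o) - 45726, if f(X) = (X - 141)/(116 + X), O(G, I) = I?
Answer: -12897418/315 ≈ -40944.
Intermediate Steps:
o = 4780 (o = -14 + 282*17 = -14 + 4794 = 4780)
f(X) = (-141 + X)/(116 + X)
(f(-431) + o) - 45726 = ((-141 - 431)/(116 - 431) + 4780) - 45726 = (-572/(-315) + 4780) - 45726 = (-1/315*(-572) + 4780) - 45726 = (572/315 + 4780) - 45726 = 1506272/315 - 45726 = -12897418/315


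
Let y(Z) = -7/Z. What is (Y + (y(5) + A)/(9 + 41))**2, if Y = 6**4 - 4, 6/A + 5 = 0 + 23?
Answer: 234732498064/140625 ≈ 1.6692e+6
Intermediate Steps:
A = 1/3 (A = 6/(-5 + (0 + 23)) = 6/(-5 + 23) = 6/18 = 6*(1/18) = 1/3 ≈ 0.33333)
Y = 1292 (Y = 1296 - 4 = 1292)
(Y + (y(5) + A)/(9 + 41))**2 = (1292 + (-7/5 + 1/3)/(9 + 41))**2 = (1292 + (-7*1/5 + 1/3)/50)**2 = (1292 + (-7/5 + 1/3)*(1/50))**2 = (1292 - 16/15*1/50)**2 = (1292 - 8/375)**2 = (484492/375)**2 = 234732498064/140625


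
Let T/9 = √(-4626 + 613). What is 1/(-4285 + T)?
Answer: -4285/18686278 - 9*I*√4013/18686278 ≈ -0.00022931 - 3.0511e-5*I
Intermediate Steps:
T = 9*I*√4013 (T = 9*√(-4626 + 613) = 9*√(-4013) = 9*(I*√4013) = 9*I*√4013 ≈ 570.13*I)
1/(-4285 + T) = 1/(-4285 + 9*I*√4013)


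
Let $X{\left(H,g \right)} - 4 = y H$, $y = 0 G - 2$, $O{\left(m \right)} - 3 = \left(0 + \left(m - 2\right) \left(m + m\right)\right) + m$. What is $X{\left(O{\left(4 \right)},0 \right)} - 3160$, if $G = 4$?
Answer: $-3202$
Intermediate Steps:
$O{\left(m \right)} = 3 + m + 2 m \left(-2 + m\right)$ ($O{\left(m \right)} = 3 + \left(\left(0 + \left(m - 2\right) \left(m + m\right)\right) + m\right) = 3 + \left(\left(0 + \left(-2 + m\right) 2 m\right) + m\right) = 3 + \left(\left(0 + 2 m \left(-2 + m\right)\right) + m\right) = 3 + \left(2 m \left(-2 + m\right) + m\right) = 3 + \left(m + 2 m \left(-2 + m\right)\right) = 3 + m + 2 m \left(-2 + m\right)$)
$y = -2$ ($y = 0 \cdot 4 - 2 = 0 - 2 = -2$)
$X{\left(H,g \right)} = 4 - 2 H$
$X{\left(O{\left(4 \right)},0 \right)} - 3160 = \left(4 - 2 \left(3 - 12 + 2 \cdot 4^{2}\right)\right) - 3160 = \left(4 - 2 \left(3 - 12 + 2 \cdot 16\right)\right) - 3160 = \left(4 - 2 \left(3 - 12 + 32\right)\right) - 3160 = \left(4 - 46\right) - 3160 = -42 - 3160 = -3202$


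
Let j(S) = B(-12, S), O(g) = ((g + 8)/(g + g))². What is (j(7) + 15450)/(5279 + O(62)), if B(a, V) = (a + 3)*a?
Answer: 19934984/6764567 ≈ 2.9470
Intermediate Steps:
B(a, V) = a*(3 + a) (B(a, V) = (3 + a)*a = a*(3 + a))
O(g) = (8 + g)²/(4*g²) (O(g) = ((8 + g)/((2*g)))² = ((8 + g)*(1/(2*g)))² = ((8 + g)/(2*g))² = (8 + g)²/(4*g²))
j(S) = 108 (j(S) = -12*(3 - 12) = -12*(-9) = 108)
(j(7) + 15450)/(5279 + O(62)) = (108 + 15450)/(5279 + (¼)*(8 + 62)²/62²) = 15558/(5279 + (¼)*(1/3844)*70²) = 15558/(5279 + (¼)*(1/3844)*4900) = 15558/(5279 + 1225/3844) = 15558/(20293701/3844) = 15558*(3844/20293701) = 19934984/6764567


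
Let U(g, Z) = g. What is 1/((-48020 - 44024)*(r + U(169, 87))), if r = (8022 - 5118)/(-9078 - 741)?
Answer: -3273/50823843436 ≈ -6.4399e-8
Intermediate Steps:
r = -968/3273 (r = 2904/(-9819) = 2904*(-1/9819) = -968/3273 ≈ -0.29575)
1/((-48020 - 44024)*(r + U(169, 87))) = 1/((-48020 - 44024)*(-968/3273 + 169)) = 1/(-92044*552169/3273) = 1/(-50823843436/3273) = -3273/50823843436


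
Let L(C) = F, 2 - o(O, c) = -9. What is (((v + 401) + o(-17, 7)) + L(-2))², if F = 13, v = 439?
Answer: 746496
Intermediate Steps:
o(O, c) = 11 (o(O, c) = 2 - 1*(-9) = 2 + 9 = 11)
L(C) = 13
(((v + 401) + o(-17, 7)) + L(-2))² = (((439 + 401) + 11) + 13)² = ((840 + 11) + 13)² = (851 + 13)² = 864² = 746496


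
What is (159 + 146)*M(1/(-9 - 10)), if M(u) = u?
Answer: -305/19 ≈ -16.053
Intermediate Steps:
(159 + 146)*M(1/(-9 - 10)) = (159 + 146)/(-9 - 10) = 305/(-19) = 305*(-1/19) = -305/19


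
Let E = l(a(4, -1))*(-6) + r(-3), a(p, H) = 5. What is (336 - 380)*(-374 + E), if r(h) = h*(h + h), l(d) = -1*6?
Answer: 14080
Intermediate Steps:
l(d) = -6
r(h) = 2*h² (r(h) = h*(2*h) = 2*h²)
E = 54 (E = -6*(-6) + 2*(-3)² = 36 + 2*9 = 36 + 18 = 54)
(336 - 380)*(-374 + E) = (336 - 380)*(-374 + 54) = -44*(-320) = 14080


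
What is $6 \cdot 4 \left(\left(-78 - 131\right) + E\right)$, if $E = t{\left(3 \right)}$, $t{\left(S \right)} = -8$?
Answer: $-5208$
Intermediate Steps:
$E = -8$
$6 \cdot 4 \left(\left(-78 - 131\right) + E\right) = 6 \cdot 4 \left(\left(-78 - 131\right) - 8\right) = 24 \left(-209 - 8\right) = 24 \left(-217\right) = -5208$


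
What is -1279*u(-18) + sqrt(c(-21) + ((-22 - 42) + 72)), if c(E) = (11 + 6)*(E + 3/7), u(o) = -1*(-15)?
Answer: -19185 + 2*I*sqrt(4186)/7 ≈ -19185.0 + 18.486*I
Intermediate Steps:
u(o) = 15
c(E) = 51/7 + 17*E (c(E) = 17*(E + 3*(1/7)) = 17*(E + 3/7) = 17*(3/7 + E) = 51/7 + 17*E)
-1279*u(-18) + sqrt(c(-21) + ((-22 - 42) + 72)) = -1279*15 + sqrt((51/7 + 17*(-21)) + ((-22 - 42) + 72)) = -19185 + sqrt((51/7 - 357) + (-64 + 72)) = -19185 + sqrt(-2448/7 + 8) = -19185 + sqrt(-2392/7) = -19185 + 2*I*sqrt(4186)/7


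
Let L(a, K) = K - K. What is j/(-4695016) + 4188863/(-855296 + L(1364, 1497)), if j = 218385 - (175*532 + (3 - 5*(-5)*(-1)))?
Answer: -2471744172835/501953550592 ≈ -4.9242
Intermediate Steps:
L(a, K) = 0
j = 125307 (j = 218385 - (93100 + (3 + 25*(-1))) = 218385 - (93100 + (3 - 25)) = 218385 - (93100 - 22) = 218385 - 1*93078 = 218385 - 93078 = 125307)
j/(-4695016) + 4188863/(-855296 + L(1364, 1497)) = 125307/(-4695016) + 4188863/(-855296 + 0) = 125307*(-1/4695016) + 4188863/(-855296) = -125307/4695016 + 4188863*(-1/855296) = -125307/4695016 - 4188863/855296 = -2471744172835/501953550592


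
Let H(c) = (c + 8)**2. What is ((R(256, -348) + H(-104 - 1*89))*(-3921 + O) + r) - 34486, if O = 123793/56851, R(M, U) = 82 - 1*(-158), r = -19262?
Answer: -7681477754318/56851 ≈ -1.3512e+8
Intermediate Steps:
H(c) = (8 + c)**2
R(M, U) = 240 (R(M, U) = 82 + 158 = 240)
O = 123793/56851 (O = 123793*(1/56851) = 123793/56851 ≈ 2.1775)
((R(256, -348) + H(-104 - 1*89))*(-3921 + O) + r) - 34486 = ((240 + (8 + (-104 - 1*89))**2)*(-3921 + 123793/56851) - 19262) - 34486 = ((240 + (8 + (-104 - 89))**2)*(-222788978/56851) - 19262) - 34486 = ((240 + (8 - 193)**2)*(-222788978/56851) - 19262) - 34486 = ((240 + (-185)**2)*(-222788978/56851) - 19262) - 34486 = ((240 + 34225)*(-222788978/56851) - 19262) - 34486 = (34465*(-222788978/56851) - 19262) - 34486 = (-7678422126770/56851 - 19262) - 34486 = -7679517190732/56851 - 34486 = -7681477754318/56851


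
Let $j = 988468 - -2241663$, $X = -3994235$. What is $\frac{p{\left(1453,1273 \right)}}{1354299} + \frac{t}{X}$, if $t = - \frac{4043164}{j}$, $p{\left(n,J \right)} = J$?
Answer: $\frac{16429597274223341}{17473033375925030715} \approx 0.00094028$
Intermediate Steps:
$j = 3230131$ ($j = 988468 + 2241663 = 3230131$)
$t = - \frac{4043164}{3230131} \approx -1.2517$
$\frac{p{\left(1453,1273 \right)}}{1354299} + \frac{t}{X} = \frac{1273}{1354299} - \frac{4043164}{3230131 \left(-3994235\right)} = 1273 \cdot \frac{1}{1354299} - - \frac{4043164}{12901902294785} = \frac{1273}{1354299} + \frac{4043164}{12901902294785} = \frac{16429597274223341}{17473033375925030715}$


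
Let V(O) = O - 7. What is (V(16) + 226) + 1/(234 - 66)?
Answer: 39481/168 ≈ 235.01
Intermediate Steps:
V(O) = -7 + O
(V(16) + 226) + 1/(234 - 66) = ((-7 + 16) + 226) + 1/(234 - 66) = (9 + 226) + 1/168 = 235 + 1/168 = 39481/168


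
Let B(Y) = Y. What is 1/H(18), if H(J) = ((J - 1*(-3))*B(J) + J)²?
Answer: 1/156816 ≈ 6.3769e-6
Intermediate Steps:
H(J) = (J + J*(3 + J))² (H(J) = ((J - 1*(-3))*J + J)² = ((J + 3)*J + J)² = ((3 + J)*J + J)² = (J*(3 + J) + J)² = (J + J*(3 + J))²)
1/H(18) = 1/(18²*(4 + 18)²) = 1/(324*22²) = 1/(324*484) = 1/156816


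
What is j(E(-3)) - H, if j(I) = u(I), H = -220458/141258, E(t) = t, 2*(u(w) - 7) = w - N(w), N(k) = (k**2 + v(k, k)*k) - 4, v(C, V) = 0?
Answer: 107372/23543 ≈ 4.5607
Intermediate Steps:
N(k) = -4 + k**2 (N(k) = (k**2 + 0*k) - 4 = (k**2 + 0) - 4 = k**2 - 4 = -4 + k**2)
u(w) = 9 + w/2 - w**2/2 (u(w) = 7 + (w - (-4 + w**2))/2 = 7 + (w + (4 - w**2))/2 = 7 + (4 + w - w**2)/2 = 7 + (2 + w/2 - w**2/2) = 9 + w/2 - w**2/2)
H = -36743/23543 (H = -220458*1/141258 = -36743/23543 ≈ -1.5607)
j(I) = 9 + I/2 - I**2/2
j(E(-3)) - H = (9 + (1/2)*(-3) - 1/2*(-3)**2) - 1*(-36743/23543) = (9 - 3/2 - 1/2*9) + 36743/23543 = (9 - 3/2 - 9/2) + 36743/23543 = 3 + 36743/23543 = 107372/23543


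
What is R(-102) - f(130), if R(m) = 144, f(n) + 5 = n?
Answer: 19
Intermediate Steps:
f(n) = -5 + n
R(-102) - f(130) = 144 - (-5 + 130) = 144 - 1*125 = 144 - 125 = 19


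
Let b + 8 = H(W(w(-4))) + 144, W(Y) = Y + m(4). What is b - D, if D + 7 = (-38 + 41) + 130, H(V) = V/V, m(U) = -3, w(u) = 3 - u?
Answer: 11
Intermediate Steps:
W(Y) = -3 + Y (W(Y) = Y - 3 = -3 + Y)
H(V) = 1
D = 126 (D = -7 + ((-38 + 41) + 130) = -7 + (3 + 130) = -7 + 133 = 126)
b = 137 (b = -8 + (1 + 144) = -8 + 145 = 137)
b - D = 137 - 1*126 = 137 - 126 = 11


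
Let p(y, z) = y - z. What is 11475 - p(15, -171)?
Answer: 11289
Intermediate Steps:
11475 - p(15, -171) = 11475 - (15 - 1*(-171)) = 11475 - (15 + 171) = 11475 - 1*186 = 11475 - 186 = 11289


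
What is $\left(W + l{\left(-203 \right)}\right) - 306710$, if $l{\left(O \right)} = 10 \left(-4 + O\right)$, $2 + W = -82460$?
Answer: $-391242$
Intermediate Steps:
$W = -82462$ ($W = -2 - 82460 = -82462$)
$l{\left(O \right)} = -40 + 10 O$
$\left(W + l{\left(-203 \right)}\right) - 306710 = \left(-82462 + \left(-40 + 10 \left(-203\right)\right)\right) - 306710 = \left(-82462 - 2070\right) - 306710 = -84532 - 306710 = -391242$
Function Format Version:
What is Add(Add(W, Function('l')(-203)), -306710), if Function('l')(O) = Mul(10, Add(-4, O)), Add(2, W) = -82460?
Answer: -391242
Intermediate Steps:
W = -82462 (W = Add(-2, -82460) = -82462)
Function('l')(O) = Add(-40, Mul(10, O))
Add(Add(W, Function('l')(-203)), -306710) = Add(Add(-82462, Add(-40, Mul(10, -203))), -306710) = Add(Add(-82462, Add(-40, -2030)), -306710) = Add(Add(-82462, -2070), -306710) = Add(-84532, -306710) = -391242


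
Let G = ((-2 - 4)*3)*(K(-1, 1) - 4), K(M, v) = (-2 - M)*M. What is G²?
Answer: 2916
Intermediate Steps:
K(M, v) = M*(-2 - M)
G = 54 (G = ((-2 - 4)*3)*(-1*(-1)*(2 - 1) - 4) = (-6*3)*(-1*(-1)*1 - 4) = -18*(1 - 4) = -18*(-3) = 54)
G² = 54² = 2916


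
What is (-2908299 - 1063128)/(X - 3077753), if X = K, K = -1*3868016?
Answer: 3971427/6945769 ≈ 0.57178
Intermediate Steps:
K = -3868016
X = -3868016
(-2908299 - 1063128)/(X - 3077753) = (-2908299 - 1063128)/(-3868016 - 3077753) = -3971427/(-6945769) = -3971427*(-1/6945769) = 3971427/6945769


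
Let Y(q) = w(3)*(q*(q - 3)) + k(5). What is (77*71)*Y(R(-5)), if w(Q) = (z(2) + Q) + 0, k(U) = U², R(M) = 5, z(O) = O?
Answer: 410025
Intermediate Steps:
w(Q) = 2 + Q (w(Q) = (2 + Q) + 0 = 2 + Q)
Y(q) = 25 + 5*q*(-3 + q) (Y(q) = (2 + 3)*(q*(q - 3)) + 5² = 5*(q*(-3 + q)) + 25 = 5*q*(-3 + q) + 25 = 25 + 5*q*(-3 + q))
(77*71)*Y(R(-5)) = (77*71)*(25 - 15*5 + 5*5²) = 5467*(25 - 75 + 5*25) = 5467*(25 - 75 + 125) = 5467*75 = 410025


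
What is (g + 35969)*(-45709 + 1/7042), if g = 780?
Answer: -11828870171973/7042 ≈ -1.6798e+9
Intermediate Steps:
(g + 35969)*(-45709 + 1/7042) = (780 + 35969)*(-45709 + 1/7042) = 36749*(-45709 + 1/7042) = 36749*(-321882777/7042) = -11828870171973/7042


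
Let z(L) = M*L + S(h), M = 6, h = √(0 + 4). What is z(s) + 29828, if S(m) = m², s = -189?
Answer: 28698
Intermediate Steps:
h = 2 (h = √4 = 2)
z(L) = 4 + 6*L (z(L) = 6*L + 2² = 6*L + 4 = 4 + 6*L)
z(s) + 29828 = (4 + 6*(-189)) + 29828 = (4 - 1134) + 29828 = -1130 + 29828 = 28698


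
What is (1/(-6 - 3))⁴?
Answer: 1/6561 ≈ 0.00015242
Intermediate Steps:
(1/(-6 - 3))⁴ = (1/(-9))⁴ = (-⅑)⁴ = 1/6561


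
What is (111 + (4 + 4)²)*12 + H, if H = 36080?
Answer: 38180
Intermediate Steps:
(111 + (4 + 4)²)*12 + H = (111 + (4 + 4)²)*12 + 36080 = (111 + 8²)*12 + 36080 = (111 + 64)*12 + 36080 = 175*12 + 36080 = 2100 + 36080 = 38180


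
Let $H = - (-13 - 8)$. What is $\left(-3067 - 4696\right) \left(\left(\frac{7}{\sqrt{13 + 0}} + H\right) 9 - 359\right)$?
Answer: $1319710 - \frac{489069 \sqrt{13}}{13} \approx 1.1841 \cdot 10^{6}$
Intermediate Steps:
$H = 21$ ($H = \left(-1\right) \left(-21\right) = 21$)
$\left(-3067 - 4696\right) \left(\left(\frac{7}{\sqrt{13 + 0}} + H\right) 9 - 359\right) = \left(-3067 - 4696\right) \left(\left(\frac{7}{\sqrt{13 + 0}} + 21\right) 9 - 359\right) = - 7763 \left(\left(\frac{7}{\sqrt{13}} + 21\right) 9 - 359\right) = - 7763 \left(\left(7 \frac{\sqrt{13}}{13} + 21\right) 9 - 359\right) = - 7763 \left(\left(\frac{7 \sqrt{13}}{13} + 21\right) 9 - 359\right) = - 7763 \left(\left(21 + \frac{7 \sqrt{13}}{13}\right) 9 - 359\right) = - 7763 \left(\left(189 + \frac{63 \sqrt{13}}{13}\right) - 359\right) = - 7763 \left(-170 + \frac{63 \sqrt{13}}{13}\right) = 1319710 - \frac{489069 \sqrt{13}}{13}$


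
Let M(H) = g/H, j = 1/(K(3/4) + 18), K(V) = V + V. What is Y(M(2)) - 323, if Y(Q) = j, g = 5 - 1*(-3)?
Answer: -12595/39 ≈ -322.95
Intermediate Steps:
K(V) = 2*V
g = 8 (g = 5 + 3 = 8)
j = 2/39 (j = 1/(2*(3/4) + 18) = 1/(2*(3*(¼)) + 18) = 1/(2*(¾) + 18) = 1/(3/2 + 18) = 1/(39/2) = 2/39 ≈ 0.051282)
M(H) = 8/H
Y(Q) = 2/39
Y(M(2)) - 323 = 2/39 - 323 = -12595/39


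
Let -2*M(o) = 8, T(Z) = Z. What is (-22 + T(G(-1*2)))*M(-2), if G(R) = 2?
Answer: 80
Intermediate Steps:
M(o) = -4 (M(o) = -½*8 = -4)
(-22 + T(G(-1*2)))*M(-2) = (-22 + 2)*(-4) = -20*(-4) = 80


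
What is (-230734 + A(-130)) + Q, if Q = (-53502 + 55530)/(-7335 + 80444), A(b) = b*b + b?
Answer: -15642692048/73109 ≈ -2.1396e+5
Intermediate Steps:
A(b) = b + b² (A(b) = b² + b = b + b²)
Q = 2028/73109 ≈ 0.027739
(-230734 + A(-130)) + Q = (-230734 - 130*(1 - 130)) + 2028/73109 = (-230734 - 130*(-129)) + 2028/73109 = (-230734 + 16770) + 2028/73109 = -213964 + 2028/73109 = -15642692048/73109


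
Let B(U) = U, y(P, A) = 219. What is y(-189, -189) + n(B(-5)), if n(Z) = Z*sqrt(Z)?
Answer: 219 - 5*I*sqrt(5) ≈ 219.0 - 11.18*I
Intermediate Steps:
n(Z) = Z**(3/2)
y(-189, -189) + n(B(-5)) = 219 + (-5)**(3/2) = 219 - 5*I*sqrt(5)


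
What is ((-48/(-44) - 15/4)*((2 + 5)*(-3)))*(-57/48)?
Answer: -46683/704 ≈ -66.311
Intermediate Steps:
((-48/(-44) - 15/4)*((2 + 5)*(-3)))*(-57/48) = ((-48*(-1/44) - 15*¼)*(7*(-3)))*(-57*1/48) = ((12/11 - 15/4)*(-21))*(-19/16) = -117/44*(-21)*(-19/16) = (2457/44)*(-19/16) = -46683/704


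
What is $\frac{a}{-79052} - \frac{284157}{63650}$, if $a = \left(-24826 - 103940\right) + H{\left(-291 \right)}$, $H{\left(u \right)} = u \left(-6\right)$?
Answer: $- \frac{3594589041}{1257914950} \approx -2.8576$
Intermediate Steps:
$H{\left(u \right)} = - 6 u$
$a = -127020$ ($a = \left(-24826 - 103940\right) - -1746 = \left(-24826 - 103940\right) + 1746 = -128766 + 1746 = -127020$)
$\frac{a}{-79052} - \frac{284157}{63650} = - \frac{127020}{-79052} - \frac{284157}{63650} = \left(-127020\right) \left(- \frac{1}{79052}\right) - \frac{284157}{63650} = \frac{31755}{19763} - \frac{284157}{63650} = - \frac{3594589041}{1257914950}$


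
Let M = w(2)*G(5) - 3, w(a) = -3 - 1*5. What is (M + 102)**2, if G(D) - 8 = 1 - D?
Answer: 4489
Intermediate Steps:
G(D) = 9 - D (G(D) = 8 + (1 - D) = 9 - D)
w(a) = -8 (w(a) = -3 - 5 = -8)
M = -35 (M = -8*(9 - 1*5) - 3 = -8*(9 - 5) - 3 = -8*4 - 3 = -32 - 3 = -35)
(M + 102)**2 = (-35 + 102)**2 = 67**2 = 4489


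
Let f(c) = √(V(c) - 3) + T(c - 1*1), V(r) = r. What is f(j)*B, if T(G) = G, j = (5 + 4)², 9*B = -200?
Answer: -16000/9 - 200*√78/9 ≈ -1974.0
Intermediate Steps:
B = -200/9 (B = (⅑)*(-200) = -200/9 ≈ -22.222)
j = 81 (j = 9² = 81)
f(c) = -1 + c + √(-3 + c) (f(c) = √(c - 3) + (c - 1*1) = √(-3 + c) + (c - 1) = √(-3 + c) + (-1 + c) = -1 + c + √(-3 + c))
f(j)*B = (-1 + 81 + √(-3 + 81))*(-200/9) = (-1 + 81 + √78)*(-200/9) = (80 + √78)*(-200/9) = -16000/9 - 200*√78/9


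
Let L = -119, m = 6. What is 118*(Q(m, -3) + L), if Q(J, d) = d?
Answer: -14396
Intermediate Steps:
118*(Q(m, -3) + L) = 118*(-3 - 119) = 118*(-122) = -14396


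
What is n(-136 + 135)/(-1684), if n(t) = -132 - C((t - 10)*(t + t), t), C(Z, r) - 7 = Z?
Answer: 161/1684 ≈ 0.095606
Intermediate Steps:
C(Z, r) = 7 + Z
n(t) = -139 - 2*t*(-10 + t) (n(t) = -132 - (7 + (t - 10)*(t + t)) = -132 - (7 + (-10 + t)*(2*t)) = -132 - (7 + 2*t*(-10 + t)) = -132 + (-7 - 2*t*(-10 + t)) = -139 - 2*t*(-10 + t))
n(-136 + 135)/(-1684) = (-139 - 2*(-136 + 135)*(-10 + (-136 + 135)))/(-1684) = (-139 - 2*(-1)*(-10 - 1))*(-1/1684) = (-139 - 2*(-1)*(-11))*(-1/1684) = (-139 - 22)*(-1/1684) = -161*(-1/1684) = 161/1684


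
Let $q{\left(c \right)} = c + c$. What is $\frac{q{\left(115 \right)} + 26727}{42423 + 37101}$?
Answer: $\frac{26957}{79524} \approx 0.33898$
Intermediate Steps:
$q{\left(c \right)} = 2 c$
$\frac{q{\left(115 \right)} + 26727}{42423 + 37101} = \frac{2 \cdot 115 + 26727}{42423 + 37101} = \frac{230 + 26727}{79524} = 26957 \cdot \frac{1}{79524} = \frac{26957}{79524}$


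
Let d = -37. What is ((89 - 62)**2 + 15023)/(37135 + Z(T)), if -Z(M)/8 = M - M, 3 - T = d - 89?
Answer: 15752/37135 ≈ 0.42418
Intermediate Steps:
T = 129 (T = 3 - (-37 - 89) = 3 - 1*(-126) = 3 + 126 = 129)
Z(M) = 0 (Z(M) = -8*(M - M) = -8*0 = 0)
((89 - 62)**2 + 15023)/(37135 + Z(T)) = ((89 - 62)**2 + 15023)/(37135 + 0) = (27**2 + 15023)/37135 = (729 + 15023)*(1/37135) = 15752*(1/37135) = 15752/37135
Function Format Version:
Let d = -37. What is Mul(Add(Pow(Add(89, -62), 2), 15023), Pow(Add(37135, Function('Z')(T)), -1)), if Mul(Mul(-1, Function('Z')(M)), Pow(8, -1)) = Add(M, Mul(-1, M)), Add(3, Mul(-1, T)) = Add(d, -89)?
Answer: Rational(15752, 37135) ≈ 0.42418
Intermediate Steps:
T = 129 (T = Add(3, Mul(-1, Add(-37, -89))) = Add(3, Mul(-1, -126)) = Add(3, 126) = 129)
Function('Z')(M) = 0 (Function('Z')(M) = Mul(-8, Add(M, Mul(-1, M))) = Mul(-8, 0) = 0)
Mul(Add(Pow(Add(89, -62), 2), 15023), Pow(Add(37135, Function('Z')(T)), -1)) = Mul(Add(Pow(Add(89, -62), 2), 15023), Pow(Add(37135, 0), -1)) = Mul(Add(Pow(27, 2), 15023), Pow(37135, -1)) = Mul(Add(729, 15023), Rational(1, 37135)) = Mul(15752, Rational(1, 37135)) = Rational(15752, 37135)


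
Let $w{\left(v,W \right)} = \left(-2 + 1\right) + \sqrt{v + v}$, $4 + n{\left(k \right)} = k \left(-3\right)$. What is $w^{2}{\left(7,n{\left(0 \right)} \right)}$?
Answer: $\left(1 - \sqrt{14}\right)^{2} \approx 7.5167$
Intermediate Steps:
$n{\left(k \right)} = -4 - 3 k$ ($n{\left(k \right)} = -4 + k \left(-3\right) = -4 - 3 k$)
$w{\left(v,W \right)} = -1 + \sqrt{2} \sqrt{v}$ ($w{\left(v,W \right)} = -1 + \sqrt{2 v} = -1 + \sqrt{2} \sqrt{v}$)
$w^{2}{\left(7,n{\left(0 \right)} \right)} = \left(-1 + \sqrt{2} \sqrt{7}\right)^{2} = \left(-1 + \sqrt{14}\right)^{2}$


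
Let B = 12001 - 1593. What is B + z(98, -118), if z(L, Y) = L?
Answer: 10506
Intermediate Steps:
B = 10408
B + z(98, -118) = 10408 + 98 = 10506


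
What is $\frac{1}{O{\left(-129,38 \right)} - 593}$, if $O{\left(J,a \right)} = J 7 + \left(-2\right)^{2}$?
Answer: $- \frac{1}{1492} \approx -0.00067024$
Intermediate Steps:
$O{\left(J,a \right)} = 4 + 7 J$ ($O{\left(J,a \right)} = 7 J + 4 = 4 + 7 J$)
$\frac{1}{O{\left(-129,38 \right)} - 593} = \frac{1}{\left(4 + 7 \left(-129\right)\right) - 593} = \frac{1}{\left(4 - 903\right) - 593} = \frac{1}{-899 - 593} = \frac{1}{-1492} = - \frac{1}{1492}$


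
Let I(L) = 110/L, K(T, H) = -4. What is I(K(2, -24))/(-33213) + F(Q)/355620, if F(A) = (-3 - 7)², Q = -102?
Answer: 145565/131235634 ≈ 0.0011092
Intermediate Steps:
F(A) = 100 (F(A) = (-10)² = 100)
I(K(2, -24))/(-33213) + F(Q)/355620 = (110/(-4))/(-33213) + 100/355620 = (110*(-¼))*(-1/33213) + 100*(1/355620) = -55/2*(-1/33213) + 5/17781 = 55/66426 + 5/17781 = 145565/131235634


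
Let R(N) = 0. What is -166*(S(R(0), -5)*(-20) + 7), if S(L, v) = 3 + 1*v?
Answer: -7802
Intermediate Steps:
S(L, v) = 3 + v
-166*(S(R(0), -5)*(-20) + 7) = -166*((3 - 5)*(-20) + 7) = -166*(-2*(-20) + 7) = -166*(40 + 7) = -166*47 = -7802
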